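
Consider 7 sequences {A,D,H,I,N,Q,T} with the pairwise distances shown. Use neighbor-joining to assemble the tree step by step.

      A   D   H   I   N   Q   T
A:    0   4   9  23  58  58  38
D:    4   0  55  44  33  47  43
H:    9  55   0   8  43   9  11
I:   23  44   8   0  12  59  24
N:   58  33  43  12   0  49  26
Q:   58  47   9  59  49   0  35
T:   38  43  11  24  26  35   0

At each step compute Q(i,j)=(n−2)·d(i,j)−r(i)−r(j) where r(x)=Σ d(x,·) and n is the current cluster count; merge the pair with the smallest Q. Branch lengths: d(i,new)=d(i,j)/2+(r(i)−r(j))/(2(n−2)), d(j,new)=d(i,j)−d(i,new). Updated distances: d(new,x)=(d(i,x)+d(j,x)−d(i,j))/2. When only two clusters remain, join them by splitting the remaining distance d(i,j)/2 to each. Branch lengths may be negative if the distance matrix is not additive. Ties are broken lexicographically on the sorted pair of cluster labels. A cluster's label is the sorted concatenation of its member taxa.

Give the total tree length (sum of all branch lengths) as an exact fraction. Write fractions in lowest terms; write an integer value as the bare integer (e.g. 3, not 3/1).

645/8

1. join A+D (d=4, Q=-396) ⇒ AD; edges |A|=-8/5, |D|=28/5
  updated: d(AD,H)=30, d(AD,I)=63/2, d(AD,N)=87/2, d(AD,Q)=101/2, d(AD,T)=77/2
2. join H+Q (d=9, Q=-535/2) ⇒ HQ; edges |H|=-131/16, |Q|=275/16
  updated: d(AD,HQ)=143/4, d(HQ,I)=29, d(HQ,N)=83/2, d(HQ,T)=37/2
3. join I+N (d=12, Q=-367/2) ⇒ IN; edges |I|=19/12, |N|=125/12
  updated: d(AD,IN)=63/2, d(HQ,IN)=117/4, d(IN,T)=19
4. join AD+IN (d=63/2, Q=-245/2) ⇒ ADIN; edges |AD|=89/4, |IN|=37/4
  updated: d(ADIN,HQ)=67/4, d(ADIN,T)=13
5. join ADIN+HQ (d=67/4, Q=-193/4) ⇒ ADHINQ; edges |ADIN|=45/8, |HQ|=89/8
  updated: d(ADHINQ,T)=59/8
6. join ADHINQ+T (d=59/8) ⇒ ADHINQT; edges |ADHINQ|=59/16, |T|=59/16
final tree: ((((A:-8/5,D:28/5):89/4,(I:19/12,N:125/12):37/4):45/8,(H:-131/16,Q:275/16):89/8):59/16,T:59/16)
total length: 645/8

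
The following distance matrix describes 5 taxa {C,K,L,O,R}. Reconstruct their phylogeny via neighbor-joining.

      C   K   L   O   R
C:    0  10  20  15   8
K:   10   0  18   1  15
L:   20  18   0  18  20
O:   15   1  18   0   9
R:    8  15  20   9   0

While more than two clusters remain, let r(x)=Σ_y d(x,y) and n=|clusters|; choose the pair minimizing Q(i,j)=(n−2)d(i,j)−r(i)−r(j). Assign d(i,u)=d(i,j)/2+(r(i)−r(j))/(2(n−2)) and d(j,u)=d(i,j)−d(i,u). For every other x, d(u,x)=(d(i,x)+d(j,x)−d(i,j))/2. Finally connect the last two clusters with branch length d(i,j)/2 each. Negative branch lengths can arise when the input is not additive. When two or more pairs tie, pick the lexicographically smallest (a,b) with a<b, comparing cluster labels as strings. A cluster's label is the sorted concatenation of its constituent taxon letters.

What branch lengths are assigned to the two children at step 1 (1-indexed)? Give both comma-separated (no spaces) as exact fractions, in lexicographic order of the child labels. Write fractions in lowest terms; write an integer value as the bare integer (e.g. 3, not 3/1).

1. join K+O (d=1, Q=-84) ⇒ KO; edges |K|=2/3, |O|=1/3
  updated: d(C,KO)=12, d(KO,L)=35/2, d(KO,R)=23/2
2. join C+R (d=8, Q=-127/2) ⇒ CR; edges |C|=33/8, |R|=31/8
  updated: d(CR,KO)=31/4, d(CR,L)=16
3. join CR+KO (d=31/4, Q=-165/4) ⇒ CKOR; edges |CR|=25/8, |KO|=37/8
  updated: d(CKOR,L)=103/8
4. join CKOR+L (d=103/8) ⇒ CKLOR; edges |CKOR|=103/16, |L|=103/16
final tree: (((C:33/8,R:31/8):25/8,(K:2/3,O:1/3):37/8):103/16,L:103/16)
total length: 237/8

2/3,1/3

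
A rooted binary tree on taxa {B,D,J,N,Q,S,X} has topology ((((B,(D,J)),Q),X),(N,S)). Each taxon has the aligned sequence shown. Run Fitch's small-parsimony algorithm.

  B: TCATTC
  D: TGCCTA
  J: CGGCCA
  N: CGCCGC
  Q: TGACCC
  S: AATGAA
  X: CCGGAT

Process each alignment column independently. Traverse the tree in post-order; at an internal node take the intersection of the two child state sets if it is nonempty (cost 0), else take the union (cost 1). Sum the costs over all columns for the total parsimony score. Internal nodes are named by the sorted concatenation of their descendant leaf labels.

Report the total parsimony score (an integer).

site 0, node DJ: D={T} ∪ J={C} → {C,T} (+1)
site 0, node BDJ: B={T} ∩ DJ={C,T} → {T} (+0)
site 0, node BDJQ: BDJ={T} ∩ Q={T} → {T} (+0)
site 0, node BDJQX: BDJQ={T} ∪ X={C} → {C,T} (+1)
site 0, node NS: N={C} ∪ S={A} → {A,C} (+1)
site 0, node BDJNQSX: BDJQX={C,T} ∩ NS={A,C} → {C} (+0)
site 1, node DJ: D={G} ∩ J={G} → {G} (+0)
site 1, node BDJ: B={C} ∪ DJ={G} → {C,G} (+1)
site 1, node BDJQ: BDJ={C,G} ∩ Q={G} → {G} (+0)
site 1, node BDJQX: BDJQ={G} ∪ X={C} → {C,G} (+1)
site 1, node NS: N={G} ∪ S={A} → {A,G} (+1)
site 1, node BDJNQSX: BDJQX={C,G} ∩ NS={A,G} → {G} (+0)
site 2, node DJ: D={C} ∪ J={G} → {C,G} (+1)
site 2, node BDJ: B={A} ∪ DJ={C,G} → {A,C,G} (+1)
site 2, node BDJQ: BDJ={A,C,G} ∩ Q={A} → {A} (+0)
site 2, node BDJQX: BDJQ={A} ∪ X={G} → {A,G} (+1)
site 2, node NS: N={C} ∪ S={T} → {C,T} (+1)
site 2, node BDJNQSX: BDJQX={A,G} ∪ NS={C,T} → {A,C,G,T} (+1)
site 3, node DJ: D={C} ∩ J={C} → {C} (+0)
site 3, node BDJ: B={T} ∪ DJ={C} → {C,T} (+1)
site 3, node BDJQ: BDJ={C,T} ∩ Q={C} → {C} (+0)
site 3, node BDJQX: BDJQ={C} ∪ X={G} → {C,G} (+1)
site 3, node NS: N={C} ∪ S={G} → {C,G} (+1)
site 3, node BDJNQSX: BDJQX={C,G} ∩ NS={C,G} → {C,G} (+0)
site 4, node DJ: D={T} ∪ J={C} → {C,T} (+1)
site 4, node BDJ: B={T} ∩ DJ={C,T} → {T} (+0)
site 4, node BDJQ: BDJ={T} ∪ Q={C} → {C,T} (+1)
site 4, node BDJQX: BDJQ={C,T} ∪ X={A} → {A,C,T} (+1)
site 4, node NS: N={G} ∪ S={A} → {A,G} (+1)
site 4, node BDJNQSX: BDJQX={A,C,T} ∩ NS={A,G} → {A} (+0)
site 5, node DJ: D={A} ∩ J={A} → {A} (+0)
site 5, node BDJ: B={C} ∪ DJ={A} → {A,C} (+1)
site 5, node BDJQ: BDJ={A,C} ∩ Q={C} → {C} (+0)
site 5, node BDJQX: BDJQ={C} ∪ X={T} → {C,T} (+1)
site 5, node NS: N={C} ∪ S={A} → {A,C} (+1)
site 5, node BDJNQSX: BDJQX={C,T} ∩ NS={A,C} → {C} (+0)
per-site changes: [3, 3, 5, 3, 4, 3]; total = 21

21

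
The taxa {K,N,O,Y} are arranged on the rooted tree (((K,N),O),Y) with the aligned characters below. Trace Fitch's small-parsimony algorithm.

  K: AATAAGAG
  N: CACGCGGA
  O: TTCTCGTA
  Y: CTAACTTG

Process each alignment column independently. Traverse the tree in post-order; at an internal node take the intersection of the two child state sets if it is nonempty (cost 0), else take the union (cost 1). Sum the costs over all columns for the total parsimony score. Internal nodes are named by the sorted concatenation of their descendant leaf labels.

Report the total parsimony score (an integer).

13

[col 0] KN: children K:{A}, N:{C} ∪→ {A,C}; cost 1
[col 0] KNO: children KN:{A,C}, O:{T} ∪→ {A,C,T}; cost 1
[col 0] KNOY: children KNO:{A,C,T}, Y:{C} ∩→ {C}; cost 0
[col 1] KN: children K:{A}, N:{A} ∩→ {A}; cost 0
[col 1] KNO: children KN:{A}, O:{T} ∪→ {A,T}; cost 1
[col 1] KNOY: children KNO:{A,T}, Y:{T} ∩→ {T}; cost 0
[col 2] KN: children K:{T}, N:{C} ∪→ {C,T}; cost 1
[col 2] KNO: children KN:{C,T}, O:{C} ∩→ {C}; cost 0
[col 2] KNOY: children KNO:{C}, Y:{A} ∪→ {A,C}; cost 1
[col 3] KN: children K:{A}, N:{G} ∪→ {A,G}; cost 1
[col 3] KNO: children KN:{A,G}, O:{T} ∪→ {A,G,T}; cost 1
[col 3] KNOY: children KNO:{A,G,T}, Y:{A} ∩→ {A}; cost 0
[col 4] KN: children K:{A}, N:{C} ∪→ {A,C}; cost 1
[col 4] KNO: children KN:{A,C}, O:{C} ∩→ {C}; cost 0
[col 4] KNOY: children KNO:{C}, Y:{C} ∩→ {C}; cost 0
[col 5] KN: children K:{G}, N:{G} ∩→ {G}; cost 0
[col 5] KNO: children KN:{G}, O:{G} ∩→ {G}; cost 0
[col 5] KNOY: children KNO:{G}, Y:{T} ∪→ {G,T}; cost 1
[col 6] KN: children K:{A}, N:{G} ∪→ {A,G}; cost 1
[col 6] KNO: children KN:{A,G}, O:{T} ∪→ {A,G,T}; cost 1
[col 6] KNOY: children KNO:{A,G,T}, Y:{T} ∩→ {T}; cost 0
[col 7] KN: children K:{G}, N:{A} ∪→ {A,G}; cost 1
[col 7] KNO: children KN:{A,G}, O:{A} ∩→ {A}; cost 0
[col 7] KNOY: children KNO:{A}, Y:{G} ∪→ {A,G}; cost 1
per-site changes: [2, 1, 2, 2, 1, 1, 2, 2]; total = 13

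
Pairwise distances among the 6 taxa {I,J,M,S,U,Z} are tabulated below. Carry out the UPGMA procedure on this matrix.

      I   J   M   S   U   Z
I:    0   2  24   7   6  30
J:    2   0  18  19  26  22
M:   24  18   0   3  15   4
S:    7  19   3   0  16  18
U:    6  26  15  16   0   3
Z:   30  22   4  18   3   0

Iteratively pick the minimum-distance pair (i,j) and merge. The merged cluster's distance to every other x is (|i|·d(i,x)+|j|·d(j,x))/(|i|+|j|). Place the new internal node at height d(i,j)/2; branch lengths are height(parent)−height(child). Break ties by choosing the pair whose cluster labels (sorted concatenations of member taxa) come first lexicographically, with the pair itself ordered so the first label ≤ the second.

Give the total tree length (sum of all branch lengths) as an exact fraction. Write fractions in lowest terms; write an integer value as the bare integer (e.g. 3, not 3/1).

step 1: merge (I,J) at d=2; branch lengths I→1, J→1; new cluster IJ
  updated: d(IJ,M)=21, d(IJ,S)=13, d(IJ,U)=16, d(IJ,Z)=26
step 2: merge (M,S) at d=3; branch lengths M→3/2, S→3/2; new cluster MS
  updated: d(IJ,MS)=17, d(MS,U)=31/2, d(MS,Z)=11
step 3: merge (U,Z) at d=3; branch lengths U→3/2, Z→3/2; new cluster UZ
  updated: d(IJ,UZ)=21, d(MS,UZ)=53/4
step 4: merge (MS,UZ) at d=53/4; branch lengths MS→41/8, UZ→41/8; new cluster MSUZ
  updated: d(IJ,MSUZ)=19
step 5: merge (IJ,MSUZ) at d=19; branch lengths IJ→17/2, MSUZ→23/8; new cluster IJMSUZ
final tree: ((I:1,J:1):17/2,((M:3/2,S:3/2):41/8,(U:3/2,Z:3/2):41/8):23/8)
total length: 237/8

237/8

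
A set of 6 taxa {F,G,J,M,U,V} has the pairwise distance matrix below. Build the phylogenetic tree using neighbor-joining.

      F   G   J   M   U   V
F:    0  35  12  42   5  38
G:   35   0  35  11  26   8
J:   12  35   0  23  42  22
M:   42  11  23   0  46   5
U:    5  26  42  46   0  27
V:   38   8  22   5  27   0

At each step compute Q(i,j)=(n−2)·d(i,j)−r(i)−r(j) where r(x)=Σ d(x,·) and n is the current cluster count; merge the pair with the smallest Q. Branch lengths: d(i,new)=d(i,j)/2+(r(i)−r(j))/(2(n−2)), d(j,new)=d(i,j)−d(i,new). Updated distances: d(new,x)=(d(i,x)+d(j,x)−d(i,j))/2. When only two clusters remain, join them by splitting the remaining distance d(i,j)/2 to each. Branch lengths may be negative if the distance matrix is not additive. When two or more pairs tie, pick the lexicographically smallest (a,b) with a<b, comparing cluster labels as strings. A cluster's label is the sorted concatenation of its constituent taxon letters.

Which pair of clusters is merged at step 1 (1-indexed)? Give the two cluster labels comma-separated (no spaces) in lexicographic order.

F,U

step 1: merge (F,U) at d=5, Q=-258; branch lengths F→3/4, U→17/4; new cluster FU
  updated: d(FU,G)=28, d(FU,J)=49/2, d(FU,M)=83/2, d(FU,V)=30
step 2: merge (FU,J) at d=49/2, Q=-155; branch lengths FU→31/2, J→9; new cluster FJU
  updated: d(FJU,G)=77/4, d(FJU,M)=20, d(FJU,V)=55/4
step 3: merge (FJU,G) at d=77/4, Q=-211/4; branch lengths FJU→213/16, G→95/16; new cluster FGJU
  updated: d(FGJU,M)=47/8, d(FGJU,V)=5/4
step 4: merge (FGJU,M) at d=47/8, Q=-97/8; branch lengths FGJU→17/16, M→77/16; new cluster FGJMU
  updated: d(FGJMU,V)=3/16
step 5: merge (FGJMU,V) at d=3/16; branch lengths FGJMU→3/32, V→3/32; new cluster FGJMUV
final tree: (((((F:3/4,U:17/4):31/2,J:9):213/16,G:95/16):17/16,M:77/16):3/32,V:3/32)
total length: 877/16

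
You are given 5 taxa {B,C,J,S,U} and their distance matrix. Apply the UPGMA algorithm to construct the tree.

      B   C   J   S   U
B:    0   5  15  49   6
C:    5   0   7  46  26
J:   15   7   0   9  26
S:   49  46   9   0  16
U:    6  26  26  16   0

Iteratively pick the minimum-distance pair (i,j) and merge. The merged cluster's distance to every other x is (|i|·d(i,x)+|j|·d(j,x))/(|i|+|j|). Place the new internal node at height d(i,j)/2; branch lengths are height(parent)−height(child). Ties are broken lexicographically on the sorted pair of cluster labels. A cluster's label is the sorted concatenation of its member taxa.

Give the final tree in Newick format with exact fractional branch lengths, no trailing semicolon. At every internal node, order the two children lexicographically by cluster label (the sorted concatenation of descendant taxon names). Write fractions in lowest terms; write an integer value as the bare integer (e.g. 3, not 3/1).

(((B:5/2,C:5/2):11/2,U:8):21/4,(J:9/2,S:9/2):35/4)

iteration 1: select B,C (d=5); attach at lengths (5/2, 5/2); label the merged cluster BC
  updated: d(BC,J)=11, d(BC,S)=95/2, d(BC,U)=16
iteration 2: select J,S (d=9); attach at lengths (9/2, 9/2); label the merged cluster JS
  updated: d(BC,JS)=117/4, d(JS,U)=21
iteration 3: select BC,U (d=16); attach at lengths (11/2, 8); label the merged cluster BCU
  updated: d(BCU,JS)=53/2
iteration 4: select BCU,JS (d=53/2); attach at lengths (21/4, 35/4); label the merged cluster BCJSU
final tree: (((B:5/2,C:5/2):11/2,U:8):21/4,(J:9/2,S:9/2):35/4)
total length: 83/2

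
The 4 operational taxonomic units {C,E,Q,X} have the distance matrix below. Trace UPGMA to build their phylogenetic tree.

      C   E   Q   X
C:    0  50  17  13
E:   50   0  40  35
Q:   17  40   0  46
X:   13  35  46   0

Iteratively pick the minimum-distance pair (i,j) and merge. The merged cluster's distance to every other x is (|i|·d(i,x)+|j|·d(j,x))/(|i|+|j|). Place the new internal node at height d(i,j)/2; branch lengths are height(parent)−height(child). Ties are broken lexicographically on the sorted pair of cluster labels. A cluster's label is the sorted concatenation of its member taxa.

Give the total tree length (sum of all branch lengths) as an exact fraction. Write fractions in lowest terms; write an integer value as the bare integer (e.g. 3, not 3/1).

767/12

iteration 1: select C,X (d=13); attach at lengths (13/2, 13/2); label the merged cluster CX
  updated: d(CX,E)=85/2, d(CX,Q)=63/2
iteration 2: select CX,Q (d=63/2); attach at lengths (37/4, 63/4); label the merged cluster CQX
  updated: d(CQX,E)=125/3
iteration 3: select CQX,E (d=125/3); attach at lengths (61/12, 125/6); label the merged cluster CEQX
final tree: (((C:13/2,X:13/2):37/4,Q:63/4):61/12,E:125/6)
total length: 767/12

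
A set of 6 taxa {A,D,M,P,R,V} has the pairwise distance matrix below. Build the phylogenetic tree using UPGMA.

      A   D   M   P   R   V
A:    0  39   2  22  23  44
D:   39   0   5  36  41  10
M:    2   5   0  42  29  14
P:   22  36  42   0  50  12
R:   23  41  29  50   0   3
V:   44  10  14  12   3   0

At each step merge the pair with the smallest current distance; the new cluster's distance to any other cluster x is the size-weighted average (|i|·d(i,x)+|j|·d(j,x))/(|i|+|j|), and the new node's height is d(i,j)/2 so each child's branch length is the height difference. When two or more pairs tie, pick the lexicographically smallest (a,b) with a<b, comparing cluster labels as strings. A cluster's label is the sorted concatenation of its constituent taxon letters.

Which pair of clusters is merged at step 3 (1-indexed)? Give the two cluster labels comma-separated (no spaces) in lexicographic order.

1. join A+M (d=2) ⇒ AM; edges |A|=1, |M|=1
  updated: d(AM,D)=22, d(AM,P)=32, d(AM,R)=26, d(AM,V)=29
2. join R+V (d=3) ⇒ RV; edges |R|=3/2, |V|=3/2
  updated: d(AM,RV)=55/2, d(D,RV)=51/2, d(P,RV)=31
3. join AM+D (d=22) ⇒ ADM; edges |AM|=10, |D|=11
  updated: d(ADM,P)=100/3, d(ADM,RV)=161/6
4. join ADM+RV (d=161/6) ⇒ ADMRV; edges |ADM|=29/12, |RV|=143/12
  updated: d(ADMRV,P)=162/5
5. join ADMRV+P (d=162/5) ⇒ ADMPRV; edges |ADMRV|=167/60, |P|=81/5
final tree: ((((A:1,M:1):10,D:11):29/12,(R:3/2,V:3/2):143/12):167/60,P:81/5)
total length: 3559/60

AM,D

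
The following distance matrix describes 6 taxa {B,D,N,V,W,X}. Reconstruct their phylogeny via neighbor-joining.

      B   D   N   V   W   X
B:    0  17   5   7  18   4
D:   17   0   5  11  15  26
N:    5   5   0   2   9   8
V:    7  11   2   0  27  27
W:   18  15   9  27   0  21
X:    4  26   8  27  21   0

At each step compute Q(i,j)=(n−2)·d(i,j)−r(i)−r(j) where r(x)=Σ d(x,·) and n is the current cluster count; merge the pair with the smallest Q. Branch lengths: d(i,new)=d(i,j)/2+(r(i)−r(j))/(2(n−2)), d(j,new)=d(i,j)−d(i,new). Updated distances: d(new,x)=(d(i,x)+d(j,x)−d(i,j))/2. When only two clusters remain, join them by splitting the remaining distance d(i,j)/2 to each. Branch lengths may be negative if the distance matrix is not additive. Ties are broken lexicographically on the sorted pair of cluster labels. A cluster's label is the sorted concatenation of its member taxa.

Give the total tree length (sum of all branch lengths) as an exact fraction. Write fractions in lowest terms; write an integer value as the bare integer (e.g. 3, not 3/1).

265/8

1. join B+X (d=4, Q=-121) ⇒ BX; edges |B|=-19/8, |X|=51/8
  updated: d(BX,D)=39/2, d(BX,N)=9/2, d(BX,V)=15, d(BX,W)=35/2
2. join D+W (d=15, Q=-74) ⇒ DW; edges |D|=9/2, |W|=21/2
  updated: d(BX,DW)=11, d(DW,N)=-1/2, d(DW,V)=23/2
3. join BX+DW (d=11, Q=-61/2) ⇒ BDWX; edges |BX|=61/8, |DW|=27/8
  updated: d(BDWX,N)=-7/2, d(BDWX,V)=31/4
4. join BDWX+N (d=-7/2, Q=-25/4) ⇒ BDNWX; edges |BDWX|=9/8, |N|=-37/8
  updated: d(BDNWX,V)=53/8
5. join BDNWX+V (d=53/8) ⇒ BDNVWX; edges |BDNWX|=53/16, |V|=53/16
final tree: ((((B:-19/8,X:51/8):61/8,(D:9/2,W:21/2):27/8):9/8,N:-37/8):53/16,V:53/16)
total length: 265/8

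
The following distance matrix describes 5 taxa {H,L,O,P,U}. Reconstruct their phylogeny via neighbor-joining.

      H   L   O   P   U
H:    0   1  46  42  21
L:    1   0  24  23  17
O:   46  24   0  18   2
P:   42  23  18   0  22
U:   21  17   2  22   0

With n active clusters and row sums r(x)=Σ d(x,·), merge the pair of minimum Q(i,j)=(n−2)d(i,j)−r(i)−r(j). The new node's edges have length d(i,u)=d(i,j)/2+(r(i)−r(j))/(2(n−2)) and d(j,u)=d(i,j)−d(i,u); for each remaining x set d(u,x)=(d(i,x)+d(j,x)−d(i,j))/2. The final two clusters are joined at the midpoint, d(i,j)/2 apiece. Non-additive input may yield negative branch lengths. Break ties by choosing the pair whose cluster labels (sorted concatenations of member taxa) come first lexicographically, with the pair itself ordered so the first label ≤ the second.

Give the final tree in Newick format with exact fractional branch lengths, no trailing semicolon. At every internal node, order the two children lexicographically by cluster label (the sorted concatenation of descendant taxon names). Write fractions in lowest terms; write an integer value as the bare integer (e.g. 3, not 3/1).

((((H:8,L:-7):77/4,P:51/4):25/4,O:4):-1,U:-1)

1. join H+L (d=1, Q=-172) ⇒ HL; edges |H|=8, |L|=-7
  updated: d(HL,O)=69/2, d(HL,P)=32, d(HL,U)=37/2
2. join HL+P (d=32, Q=-93) ⇒ HLP; edges |HL|=77/4, |P|=51/4
  updated: d(HLP,O)=41/4, d(HLP,U)=17/4
3. join HLP+O (d=41/4, Q=-33/2) ⇒ HLOP; edges |HLP|=25/4, |O|=4
  updated: d(HLOP,U)=-2
4. join HLOP+U (d=-2) ⇒ HLOPU; edges |HLOP|=-1, |U|=-1
final tree: ((((H:8,L:-7):77/4,P:51/4):25/4,O:4):-1,U:-1)
total length: 165/4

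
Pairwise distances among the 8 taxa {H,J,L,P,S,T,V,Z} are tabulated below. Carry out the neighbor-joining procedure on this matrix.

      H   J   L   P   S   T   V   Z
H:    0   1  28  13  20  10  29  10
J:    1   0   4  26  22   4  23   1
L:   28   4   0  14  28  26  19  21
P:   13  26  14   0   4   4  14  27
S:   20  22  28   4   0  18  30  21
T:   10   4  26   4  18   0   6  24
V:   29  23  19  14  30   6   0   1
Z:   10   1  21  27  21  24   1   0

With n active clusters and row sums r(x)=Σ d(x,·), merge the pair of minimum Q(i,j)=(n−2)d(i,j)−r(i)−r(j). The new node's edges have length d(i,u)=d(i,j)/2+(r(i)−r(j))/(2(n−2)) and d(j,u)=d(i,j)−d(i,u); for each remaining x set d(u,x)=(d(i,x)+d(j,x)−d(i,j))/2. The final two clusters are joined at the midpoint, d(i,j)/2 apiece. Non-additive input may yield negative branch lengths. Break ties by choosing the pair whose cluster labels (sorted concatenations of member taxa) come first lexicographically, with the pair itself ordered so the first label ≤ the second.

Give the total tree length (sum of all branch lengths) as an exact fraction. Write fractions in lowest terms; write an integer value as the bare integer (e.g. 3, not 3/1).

iteration 1: select P,S (d=4, Q=-221); attach at lengths (-17/12, 65/12); label the merged cluster PS
  updated: d(H,PS)=29/2, d(J,PS)=22, d(L,PS)=19, d(PS,T)=9, d(PS,V)=20, d(PS,Z)=22
iteration 2: select V,Z (d=1, Q=-172); attach at lengths (12/5, -7/5); label the merged cluster VZ
  updated: d(H,VZ)=19, d(J,VZ)=23/2, d(L,VZ)=39/2, d(PS,VZ)=41/2, d(T,VZ)=29/2
iteration 3: select J,L (d=4, Q=-123); attach at lengths (-19/4, 35/4); label the merged cluster JL
  updated: d(H,JL)=25/2, d(JL,PS)=37/2, d(JL,T)=13, d(JL,VZ)=27/2
iteration 4: select JL,VZ (d=27/2, Q=-169/2); attach at lengths (61/12, 101/12); label the merged cluster JLVZ
  updated: d(H,JLVZ)=9, d(JLVZ,PS)=51/4, d(JLVZ,T)=7
iteration 5: select H,JLVZ (d=9, Q=-177/4); attach at lengths (91/16, 53/16); label the merged cluster HJLVZ
  updated: d(HJLVZ,PS)=73/8, d(HJLVZ,T)=4
iteration 6: select HJLVZ,PS (d=73/8, Q=-177/8); attach at lengths (33/16, 113/16); label the merged cluster HJLPSVZ
  updated: d(HJLPSVZ,T)=31/16
iteration 7: select HJLPSVZ,T (d=31/16); attach at lengths (31/32, 31/32); label the merged cluster HJLPSTVZ
final tree: (((H:91/16,((J:-19/4,L:35/4):61/12,(V:12/5,Z:-7/5):101/12):53/16):33/16,(P:-17/12,S:65/12):113/16):31/32,T:31/32)
total length: 681/16

681/16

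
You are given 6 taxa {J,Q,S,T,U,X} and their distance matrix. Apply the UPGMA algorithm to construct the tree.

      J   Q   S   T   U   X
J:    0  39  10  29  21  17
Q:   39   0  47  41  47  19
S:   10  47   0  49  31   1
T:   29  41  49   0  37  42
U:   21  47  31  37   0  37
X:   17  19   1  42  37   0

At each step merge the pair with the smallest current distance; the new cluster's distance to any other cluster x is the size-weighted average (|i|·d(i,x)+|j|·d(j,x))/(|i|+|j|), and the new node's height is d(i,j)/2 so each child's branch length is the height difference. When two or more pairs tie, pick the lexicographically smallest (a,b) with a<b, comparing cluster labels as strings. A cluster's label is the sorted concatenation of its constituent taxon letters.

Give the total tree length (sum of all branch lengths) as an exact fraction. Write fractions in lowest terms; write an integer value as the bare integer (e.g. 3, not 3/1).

iteration 1: select S,X (d=1); attach at lengths (1/2, 1/2); label the merged cluster SX
  updated: d(J,SX)=27/2, d(Q,SX)=33, d(SX,T)=91/2, d(SX,U)=34
iteration 2: select J,SX (d=27/2); attach at lengths (27/4, 25/4); label the merged cluster JSX
  updated: d(JSX,Q)=35, d(JSX,T)=40, d(JSX,U)=89/3
iteration 3: select JSX,U (d=89/3); attach at lengths (97/12, 89/6); label the merged cluster JSUX
  updated: d(JSUX,Q)=38, d(JSUX,T)=157/4
iteration 4: select JSUX,Q (d=38); attach at lengths (25/6, 19); label the merged cluster JQSUX
  updated: d(JQSUX,T)=198/5
iteration 5: select JQSUX,T (d=198/5); attach at lengths (4/5, 99/5); label the merged cluster JQSTUX
final tree: ((((J:27/4,(S:1/2,X:1/2):25/4):97/12,U:89/6):25/6,Q:19):4/5,T:99/5)
total length: 4841/60

4841/60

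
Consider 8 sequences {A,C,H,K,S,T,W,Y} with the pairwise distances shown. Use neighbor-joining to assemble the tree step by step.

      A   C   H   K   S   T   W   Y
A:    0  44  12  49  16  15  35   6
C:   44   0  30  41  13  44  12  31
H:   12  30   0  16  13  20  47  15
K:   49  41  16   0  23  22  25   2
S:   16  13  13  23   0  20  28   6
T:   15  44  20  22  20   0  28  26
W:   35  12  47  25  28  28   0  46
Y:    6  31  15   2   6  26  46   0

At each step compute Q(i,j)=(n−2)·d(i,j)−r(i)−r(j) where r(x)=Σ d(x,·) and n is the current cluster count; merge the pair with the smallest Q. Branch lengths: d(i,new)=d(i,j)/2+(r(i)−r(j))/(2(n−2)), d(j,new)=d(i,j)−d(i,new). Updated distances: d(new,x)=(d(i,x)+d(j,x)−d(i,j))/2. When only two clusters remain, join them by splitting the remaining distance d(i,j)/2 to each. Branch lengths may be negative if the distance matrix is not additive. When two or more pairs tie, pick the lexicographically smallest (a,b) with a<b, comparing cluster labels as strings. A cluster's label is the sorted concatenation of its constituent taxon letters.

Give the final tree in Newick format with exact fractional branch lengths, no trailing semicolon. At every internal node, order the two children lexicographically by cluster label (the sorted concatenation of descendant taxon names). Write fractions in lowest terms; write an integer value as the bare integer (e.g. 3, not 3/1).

step 1: merge (C,W) at d=12, Q=-364; branch lengths C→11/2, W→13/2; new cluster CW
  updated: d(A,CW)=67/2, d(CW,H)=65/2, d(CW,K)=27, d(CW,S)=29/2, d(CW,T)=30, d(CW,Y)=65/2
step 2: merge (K,Y) at d=2, Q=-433/2; branch lengths K→123/20, Y→-83/20; new cluster KY
  updated: d(A,KY)=53/2, d(CW,KY)=115/4, d(H,KY)=29/2, d(KY,S)=27/2, d(KY,T)=23
step 3: merge (CW,S) at d=29/2, Q=-633/4; branch lengths CW→481/32, S→-17/32; new cluster CSW
  updated: d(A,CSW)=35/2, d(CSW,H)=31/2, d(CSW,KY)=111/8, d(CSW,T)=71/4
step 4: merge (A,T) at d=15, Q=-407/4; branch lengths A→161/24, T→199/24; new cluster AT
  updated: d(AT,CSW)=81/8, d(AT,H)=17/2, d(AT,KY)=69/4
step 5: merge (AT,H) at d=17/2, Q=-459/8; branch lengths AT→115/32, H→157/32; new cluster AHT
  updated: d(AHT,CSW)=137/16, d(AHT,KY)=93/8
step 6: merge (AHT,CSW) at d=137/16, Q=-545/16; branch lengths AHT→101/32, CSW→173/32; new cluster ACHSTW
  updated: d(ACHSTW,KY)=271/32
step 7: merge (ACHSTW,KY) at d=271/32; branch lengths ACHSTW→271/64, KY→271/64; new cluster ACHKSTWY
final tree: ((((A:161/24,T:199/24):115/32,H:157/32):101/32,((C:11/2,W:13/2):481/32,S:-17/32):173/32):271/64,(K:123/20,Y:-83/20):271/64)
total length: 2209/32

((((A:161/24,T:199/24):115/32,H:157/32):101/32,((C:11/2,W:13/2):481/32,S:-17/32):173/32):271/64,(K:123/20,Y:-83/20):271/64)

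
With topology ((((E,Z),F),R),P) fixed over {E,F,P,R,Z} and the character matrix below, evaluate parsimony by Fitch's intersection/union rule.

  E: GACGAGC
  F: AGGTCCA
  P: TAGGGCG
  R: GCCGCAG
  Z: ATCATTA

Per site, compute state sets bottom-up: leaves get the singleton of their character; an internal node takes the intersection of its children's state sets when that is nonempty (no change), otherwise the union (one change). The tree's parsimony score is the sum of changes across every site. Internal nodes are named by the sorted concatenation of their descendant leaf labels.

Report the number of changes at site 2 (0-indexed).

2

site 0, node EZ: E={G} ∪ Z={A} → {A,G} (+1)
site 0, node EFZ: EZ={A,G} ∩ F={A} → {A} (+0)
site 0, node EFRZ: EFZ={A} ∪ R={G} → {A,G} (+1)
site 0, node EFPRZ: EFRZ={A,G} ∪ P={T} → {A,G,T} (+1)
site 1, node EZ: E={A} ∪ Z={T} → {A,T} (+1)
site 1, node EFZ: EZ={A,T} ∪ F={G} → {A,G,T} (+1)
site 1, node EFRZ: EFZ={A,G,T} ∪ R={C} → {A,C,G,T} (+1)
site 1, node EFPRZ: EFRZ={A,C,G,T} ∩ P={A} → {A} (+0)
site 2, node EZ: E={C} ∩ Z={C} → {C} (+0)
site 2, node EFZ: EZ={C} ∪ F={G} → {C,G} (+1)
site 2, node EFRZ: EFZ={C,G} ∩ R={C} → {C} (+0)
site 2, node EFPRZ: EFRZ={C} ∪ P={G} → {C,G} (+1)
site 3, node EZ: E={G} ∪ Z={A} → {A,G} (+1)
site 3, node EFZ: EZ={A,G} ∪ F={T} → {A,G,T} (+1)
site 3, node EFRZ: EFZ={A,G,T} ∩ R={G} → {G} (+0)
site 3, node EFPRZ: EFRZ={G} ∩ P={G} → {G} (+0)
site 4, node EZ: E={A} ∪ Z={T} → {A,T} (+1)
site 4, node EFZ: EZ={A,T} ∪ F={C} → {A,C,T} (+1)
site 4, node EFRZ: EFZ={A,C,T} ∩ R={C} → {C} (+0)
site 4, node EFPRZ: EFRZ={C} ∪ P={G} → {C,G} (+1)
site 5, node EZ: E={G} ∪ Z={T} → {G,T} (+1)
site 5, node EFZ: EZ={G,T} ∪ F={C} → {C,G,T} (+1)
site 5, node EFRZ: EFZ={C,G,T} ∪ R={A} → {A,C,G,T} (+1)
site 5, node EFPRZ: EFRZ={A,C,G,T} ∩ P={C} → {C} (+0)
site 6, node EZ: E={C} ∪ Z={A} → {A,C} (+1)
site 6, node EFZ: EZ={A,C} ∩ F={A} → {A} (+0)
site 6, node EFRZ: EFZ={A} ∪ R={G} → {A,G} (+1)
site 6, node EFPRZ: EFRZ={A,G} ∩ P={G} → {G} (+0)
per-site changes: [3, 3, 2, 2, 3, 3, 2]; total = 18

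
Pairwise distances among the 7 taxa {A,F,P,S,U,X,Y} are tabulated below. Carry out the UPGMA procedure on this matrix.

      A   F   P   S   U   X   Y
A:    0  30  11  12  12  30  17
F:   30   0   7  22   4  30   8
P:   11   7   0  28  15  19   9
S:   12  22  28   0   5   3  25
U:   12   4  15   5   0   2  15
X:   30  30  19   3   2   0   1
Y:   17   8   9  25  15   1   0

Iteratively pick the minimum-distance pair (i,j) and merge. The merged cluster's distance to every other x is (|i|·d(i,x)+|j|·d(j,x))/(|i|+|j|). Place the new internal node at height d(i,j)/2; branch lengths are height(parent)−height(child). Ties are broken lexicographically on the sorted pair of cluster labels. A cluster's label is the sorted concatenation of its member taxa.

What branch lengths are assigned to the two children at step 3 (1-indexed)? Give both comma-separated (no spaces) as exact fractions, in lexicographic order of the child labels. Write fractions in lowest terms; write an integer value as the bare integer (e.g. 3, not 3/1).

step 1: merge (X,Y) at d=1; branch lengths X→1/2, Y→1/2; new cluster XY
  updated: d(A,XY)=47/2, d(F,XY)=19, d(P,XY)=14, d(S,XY)=14, d(U,XY)=17/2
step 2: merge (F,U) at d=4; branch lengths F→2, U→2; new cluster FU
  updated: d(A,FU)=21, d(FU,P)=11, d(FU,S)=27/2, d(FU,XY)=55/4
step 3: merge (A,P) at d=11; branch lengths A→11/2, P→11/2; new cluster AP
  updated: d(AP,FU)=16, d(AP,S)=20, d(AP,XY)=75/4
step 4: merge (FU,S) at d=27/2; branch lengths FU→19/4, S→27/4; new cluster FSU
  updated: d(AP,FSU)=52/3, d(FSU,XY)=83/6
step 5: merge (FSU,XY) at d=83/6; branch lengths FSU→1/6, XY→77/12; new cluster FSUXY
  updated: d(AP,FSUXY)=179/10
step 6: merge (AP,FSUXY) at d=179/10; branch lengths AP→69/20, FSUXY→61/30; new cluster AFPSUXY
final tree: ((A:11/2,P:11/2):69/20,(((F:2,U:2):19/4,S:27/4):1/6,(X:1/2,Y:1/2):77/12):61/30)
total length: 1187/30

11/2,11/2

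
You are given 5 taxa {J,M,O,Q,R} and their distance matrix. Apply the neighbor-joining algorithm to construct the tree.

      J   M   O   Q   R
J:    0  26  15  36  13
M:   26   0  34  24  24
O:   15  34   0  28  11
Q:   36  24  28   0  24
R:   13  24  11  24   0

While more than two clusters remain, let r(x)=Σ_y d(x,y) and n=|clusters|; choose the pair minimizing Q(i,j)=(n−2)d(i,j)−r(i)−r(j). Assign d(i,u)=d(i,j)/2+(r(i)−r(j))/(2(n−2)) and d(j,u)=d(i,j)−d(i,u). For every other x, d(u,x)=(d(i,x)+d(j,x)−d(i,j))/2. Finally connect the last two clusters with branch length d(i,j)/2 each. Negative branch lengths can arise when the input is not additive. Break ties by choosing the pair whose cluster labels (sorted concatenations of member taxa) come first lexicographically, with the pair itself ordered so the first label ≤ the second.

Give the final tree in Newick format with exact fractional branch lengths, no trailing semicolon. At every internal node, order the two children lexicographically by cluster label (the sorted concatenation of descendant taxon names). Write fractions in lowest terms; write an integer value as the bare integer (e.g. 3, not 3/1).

step 1: merge (M,Q) at d=24, Q=-148; branch lengths M→34/3, Q→38/3; new cluster MQ
  updated: d(J,MQ)=19, d(MQ,O)=19, d(MQ,R)=12
step 2: merge (J,O) at d=15, Q=-62; branch lengths J→8, O→7; new cluster JO
  updated: d(JO,MQ)=23/2, d(JO,R)=9/2
step 3: merge (JO,MQ) at d=23/2, Q=-28; branch lengths JO→2, MQ→19/2; new cluster JMOQ
  updated: d(JMOQ,R)=5/2
step 4: merge (JMOQ,R) at d=5/2; branch lengths JMOQ→5/4, R→5/4; new cluster JMOQR
final tree: (((J:8,O:7):2,(M:34/3,Q:38/3):19/2):5/4,R:5/4)
total length: 53

(((J:8,O:7):2,(M:34/3,Q:38/3):19/2):5/4,R:5/4)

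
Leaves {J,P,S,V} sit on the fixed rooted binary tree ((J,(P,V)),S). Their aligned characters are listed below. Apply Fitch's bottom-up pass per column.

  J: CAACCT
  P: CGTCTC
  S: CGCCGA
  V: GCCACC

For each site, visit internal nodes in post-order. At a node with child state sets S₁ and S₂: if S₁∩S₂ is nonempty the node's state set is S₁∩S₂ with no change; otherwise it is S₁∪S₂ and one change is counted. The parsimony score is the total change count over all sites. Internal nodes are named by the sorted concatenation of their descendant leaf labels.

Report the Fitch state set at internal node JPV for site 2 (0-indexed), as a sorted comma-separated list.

A,C,T

PV@0: {C} ∪ {G} = {C,G} (union, +1)
JPV@0: {C} ∩ {C,G} = {C} (intersection, +0)
JPSV@0: {C} ∩ {C} = {C} (intersection, +0)
PV@1: {G} ∪ {C} = {C,G} (union, +1)
JPV@1: {A} ∪ {C,G} = {A,C,G} (union, +1)
JPSV@1: {A,C,G} ∩ {G} = {G} (intersection, +0)
PV@2: {T} ∪ {C} = {C,T} (union, +1)
JPV@2: {A} ∪ {C,T} = {A,C,T} (union, +1)
JPSV@2: {A,C,T} ∩ {C} = {C} (intersection, +0)
PV@3: {C} ∪ {A} = {A,C} (union, +1)
JPV@3: {C} ∩ {A,C} = {C} (intersection, +0)
JPSV@3: {C} ∩ {C} = {C} (intersection, +0)
PV@4: {T} ∪ {C} = {C,T} (union, +1)
JPV@4: {C} ∩ {C,T} = {C} (intersection, +0)
JPSV@4: {C} ∪ {G} = {C,G} (union, +1)
PV@5: {C} ∩ {C} = {C} (intersection, +0)
JPV@5: {T} ∪ {C} = {C,T} (union, +1)
JPSV@5: {C,T} ∪ {A} = {A,C,T} (union, +1)
per-site changes: [1, 2, 2, 1, 2, 2]; total = 10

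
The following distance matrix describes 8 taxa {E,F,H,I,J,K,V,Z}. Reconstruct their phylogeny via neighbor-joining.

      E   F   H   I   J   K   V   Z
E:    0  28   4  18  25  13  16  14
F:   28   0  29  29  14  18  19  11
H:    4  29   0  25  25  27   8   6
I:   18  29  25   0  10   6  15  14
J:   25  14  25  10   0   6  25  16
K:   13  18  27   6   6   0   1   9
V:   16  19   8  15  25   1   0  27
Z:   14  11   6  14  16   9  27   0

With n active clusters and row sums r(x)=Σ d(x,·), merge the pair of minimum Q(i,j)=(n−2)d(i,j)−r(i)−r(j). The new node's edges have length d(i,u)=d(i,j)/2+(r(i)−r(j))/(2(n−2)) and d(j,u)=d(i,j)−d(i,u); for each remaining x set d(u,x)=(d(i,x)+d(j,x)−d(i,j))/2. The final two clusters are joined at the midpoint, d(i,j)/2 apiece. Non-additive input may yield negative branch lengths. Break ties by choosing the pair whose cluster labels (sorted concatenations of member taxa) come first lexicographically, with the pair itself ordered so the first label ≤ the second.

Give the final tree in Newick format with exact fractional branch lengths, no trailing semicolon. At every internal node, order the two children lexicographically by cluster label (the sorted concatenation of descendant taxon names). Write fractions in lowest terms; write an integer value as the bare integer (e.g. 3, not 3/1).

((((((E:3/2,H:5/2):29/5,V:21/5):83/16,(F:285/32,Z:67/32):71/16):77/32,K:-31/32):63/32,I:159/32):161/64,J:161/64)

iteration 1: select E,H (d=4, Q=-218); attach at lengths (3/2, 5/2); label the merged cluster EH
  updated: d(EH,F)=53/2, d(EH,I)=39/2, d(EH,J)=23, d(EH,K)=18, d(EH,V)=10, d(EH,Z)=8
iteration 2: select EH,V (d=10, Q=-152); attach at lengths (29/5, 21/5); label the merged cluster EHV
  updated: d(EHV,F)=71/4, d(EHV,I)=49/4, d(EHV,J)=19, d(EHV,K)=9/2, d(EHV,Z)=25/2
iteration 3: select F,Z (d=11, Q=-433/4); attach at lengths (285/32, 67/32); label the merged cluster FZ
  updated: d(EHV,FZ)=77/8, d(FZ,I)=16, d(FZ,J)=19/2, d(FZ,K)=8
iteration 4: select EHV,FZ (d=77/8, Q=-477/8); attach at lengths (83/16, 71/16); label the merged cluster EFHVZ
  updated: d(EFHVZ,I)=149/16, d(EFHVZ,J)=151/16, d(EFHVZ,K)=23/16
iteration 5: select EFHVZ,K (d=23/16, Q=-123/4); attach at lengths (77/32, -31/32); label the merged cluster EFHKVZ
  updated: d(EFHKVZ,I)=111/16, d(EFHKVZ,J)=7
iteration 6: select EFHKVZ,I (d=111/16, Q=-383/16); attach at lengths (63/32, 159/32); label the merged cluster EFHIKVZ
  updated: d(EFHIKVZ,J)=161/32
iteration 7: select EFHIKVZ,J (d=161/32); attach at lengths (161/64, 161/64); label the merged cluster EFHIJKVZ
final tree: ((((((E:3/2,H:5/2):29/5,V:21/5):83/16,(F:285/32,Z:67/32):71/16):77/32,K:-31/32):63/32,I:159/32):161/64,J:161/64)
total length: 1537/32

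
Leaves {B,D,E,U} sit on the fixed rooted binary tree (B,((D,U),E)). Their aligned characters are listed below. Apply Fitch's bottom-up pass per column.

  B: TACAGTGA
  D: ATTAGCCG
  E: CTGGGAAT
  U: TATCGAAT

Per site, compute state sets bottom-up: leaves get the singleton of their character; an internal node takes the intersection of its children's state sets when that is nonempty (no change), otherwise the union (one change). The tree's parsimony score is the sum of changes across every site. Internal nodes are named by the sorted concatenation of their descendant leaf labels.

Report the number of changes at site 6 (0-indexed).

[col 0] DU: children D:{A}, U:{T} ∪→ {A,T}; cost 1
[col 0] DEU: children DU:{A,T}, E:{C} ∪→ {A,C,T}; cost 1
[col 0] BDEU: children B:{T}, DEU:{A,C,T} ∩→ {T}; cost 0
[col 1] DU: children D:{T}, U:{A} ∪→ {A,T}; cost 1
[col 1] DEU: children DU:{A,T}, E:{T} ∩→ {T}; cost 0
[col 1] BDEU: children B:{A}, DEU:{T} ∪→ {A,T}; cost 1
[col 2] DU: children D:{T}, U:{T} ∩→ {T}; cost 0
[col 2] DEU: children DU:{T}, E:{G} ∪→ {G,T}; cost 1
[col 2] BDEU: children B:{C}, DEU:{G,T} ∪→ {C,G,T}; cost 1
[col 3] DU: children D:{A}, U:{C} ∪→ {A,C}; cost 1
[col 3] DEU: children DU:{A,C}, E:{G} ∪→ {A,C,G}; cost 1
[col 3] BDEU: children B:{A}, DEU:{A,C,G} ∩→ {A}; cost 0
[col 4] DU: children D:{G}, U:{G} ∩→ {G}; cost 0
[col 4] DEU: children DU:{G}, E:{G} ∩→ {G}; cost 0
[col 4] BDEU: children B:{G}, DEU:{G} ∩→ {G}; cost 0
[col 5] DU: children D:{C}, U:{A} ∪→ {A,C}; cost 1
[col 5] DEU: children DU:{A,C}, E:{A} ∩→ {A}; cost 0
[col 5] BDEU: children B:{T}, DEU:{A} ∪→ {A,T}; cost 1
[col 6] DU: children D:{C}, U:{A} ∪→ {A,C}; cost 1
[col 6] DEU: children DU:{A,C}, E:{A} ∩→ {A}; cost 0
[col 6] BDEU: children B:{G}, DEU:{A} ∪→ {A,G}; cost 1
[col 7] DU: children D:{G}, U:{T} ∪→ {G,T}; cost 1
[col 7] DEU: children DU:{G,T}, E:{T} ∩→ {T}; cost 0
[col 7] BDEU: children B:{A}, DEU:{T} ∪→ {A,T}; cost 1
per-site changes: [2, 2, 2, 2, 0, 2, 2, 2]; total = 14

2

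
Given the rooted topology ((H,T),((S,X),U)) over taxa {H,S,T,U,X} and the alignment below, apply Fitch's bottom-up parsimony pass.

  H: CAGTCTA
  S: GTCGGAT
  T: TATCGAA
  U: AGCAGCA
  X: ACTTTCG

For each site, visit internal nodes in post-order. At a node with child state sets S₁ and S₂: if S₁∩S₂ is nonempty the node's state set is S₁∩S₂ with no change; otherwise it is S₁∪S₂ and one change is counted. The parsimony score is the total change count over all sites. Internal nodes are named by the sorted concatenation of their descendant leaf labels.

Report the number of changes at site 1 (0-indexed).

3

site 0, node HT: H={C} ∪ T={T} → {C,T} (+1)
site 0, node SX: S={G} ∪ X={A} → {A,G} (+1)
site 0, node SUX: SX={A,G} ∩ U={A} → {A} (+0)
site 0, node HSTUX: HT={C,T} ∪ SUX={A} → {A,C,T} (+1)
site 1, node HT: H={A} ∩ T={A} → {A} (+0)
site 1, node SX: S={T} ∪ X={C} → {C,T} (+1)
site 1, node SUX: SX={C,T} ∪ U={G} → {C,G,T} (+1)
site 1, node HSTUX: HT={A} ∪ SUX={C,G,T} → {A,C,G,T} (+1)
site 2, node HT: H={G} ∪ T={T} → {G,T} (+1)
site 2, node SX: S={C} ∪ X={T} → {C,T} (+1)
site 2, node SUX: SX={C,T} ∩ U={C} → {C} (+0)
site 2, node HSTUX: HT={G,T} ∪ SUX={C} → {C,G,T} (+1)
site 3, node HT: H={T} ∪ T={C} → {C,T} (+1)
site 3, node SX: S={G} ∪ X={T} → {G,T} (+1)
site 3, node SUX: SX={G,T} ∪ U={A} → {A,G,T} (+1)
site 3, node HSTUX: HT={C,T} ∩ SUX={A,G,T} → {T} (+0)
site 4, node HT: H={C} ∪ T={G} → {C,G} (+1)
site 4, node SX: S={G} ∪ X={T} → {G,T} (+1)
site 4, node SUX: SX={G,T} ∩ U={G} → {G} (+0)
site 4, node HSTUX: HT={C,G} ∩ SUX={G} → {G} (+0)
site 5, node HT: H={T} ∪ T={A} → {A,T} (+1)
site 5, node SX: S={A} ∪ X={C} → {A,C} (+1)
site 5, node SUX: SX={A,C} ∩ U={C} → {C} (+0)
site 5, node HSTUX: HT={A,T} ∪ SUX={C} → {A,C,T} (+1)
site 6, node HT: H={A} ∩ T={A} → {A} (+0)
site 6, node SX: S={T} ∪ X={G} → {G,T} (+1)
site 6, node SUX: SX={G,T} ∪ U={A} → {A,G,T} (+1)
site 6, node HSTUX: HT={A} ∩ SUX={A,G,T} → {A} (+0)
per-site changes: [3, 3, 3, 3, 2, 3, 2]; total = 19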